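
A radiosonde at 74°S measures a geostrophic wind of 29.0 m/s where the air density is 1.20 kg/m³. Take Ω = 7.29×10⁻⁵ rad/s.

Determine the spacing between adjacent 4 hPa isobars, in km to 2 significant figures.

82 km

Coriolis parameter at 74°S:
f = 2Ω sin φ = 2 × 7.29×10⁻⁵ × sin 74° = 1.40×10⁻⁴ s⁻¹
Geostrophic balance rearranged: |∂P/∂n| = f ρ V_g
|∂P/∂n| = 1.40×10⁻⁴ × 1.20 × 29.0 = 4.88×10⁻³ Pa/m
Isobar spacing: Δn = ΔP/|∂P/∂n| = 400 Pa / 4.88×10⁻³ Pa/m = 82013 m ≈ 82 km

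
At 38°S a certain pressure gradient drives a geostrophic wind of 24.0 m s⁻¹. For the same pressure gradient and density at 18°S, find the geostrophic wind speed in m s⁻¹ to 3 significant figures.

With the same pressure gradient and density, V_g ∝ 1/f ∝ 1/sin φ.
V₂ = V₁ · sin φ₁ / sin φ₂ = 24.0 × sin 38° / sin 18°
V₂ = 24.0 × 0.6157/0.3090 = 47.8 m s⁻¹

47.8 m s⁻¹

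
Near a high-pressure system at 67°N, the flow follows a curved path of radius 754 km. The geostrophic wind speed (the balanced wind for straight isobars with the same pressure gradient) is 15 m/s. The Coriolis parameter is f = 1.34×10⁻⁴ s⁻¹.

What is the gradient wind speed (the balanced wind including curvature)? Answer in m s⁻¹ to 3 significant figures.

Around a high, pressure-gradient force acts outward with centrifugal, so Coriolis balances both:
fV = (1/ρ)|∂P/∂n| + V²/R  →  V² − fR·V + fR·V_g = 0
With fR = 1.34×10⁻⁴ × 754×10³ m = 101 m/s:
V = [fR − √((fR)² − 4 fR V_g)]/2 = [101 − √(101² − 4×101×15)]/2 = 18.3 m/s
Supergeostrophic (V > V_g = 15 m/s), as expected around a high.

18.3 m s⁻¹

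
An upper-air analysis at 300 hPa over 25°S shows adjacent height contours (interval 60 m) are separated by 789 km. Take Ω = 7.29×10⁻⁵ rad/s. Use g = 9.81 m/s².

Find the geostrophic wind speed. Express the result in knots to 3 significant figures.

Coriolis parameter at 25°S:
f = 2Ω sin φ = 2 × 7.29×10⁻⁵ × sin 25° = 6.16×10⁻⁵ s⁻¹
Height gradient: |∂Z/∂n| = 60 m / 789000 m = 7.60×10⁻⁵
On a pressure surface, geostrophic balance gives V_g = (g/f)|∂Z/∂n|:
V_g = 9.81 × 7.60×10⁻⁵ / 6.16×10⁻⁵ = 12.1 m/s
Converting: 12.1 m/s × 1.944 = 23.5 knots

23.5 knots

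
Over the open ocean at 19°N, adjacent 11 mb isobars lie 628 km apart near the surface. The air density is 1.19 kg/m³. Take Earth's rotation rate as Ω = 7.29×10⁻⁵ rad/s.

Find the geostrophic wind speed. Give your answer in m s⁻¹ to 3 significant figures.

Coriolis parameter at 19°N:
f = 2Ω sin φ = 2 × 7.29×10⁻⁵ × sin 19° = 4.75×10⁻⁵ s⁻¹
Pressure gradient: |∂P/∂n| = 1100 Pa / 628000 m = 1.75×10⁻³ Pa/m
Geostrophic balance (pressure-gradient force = Coriolis force):
V_g = (1/(fρ)) |∂P/∂n| = 1.75×10⁻³ / (4.75×10⁻⁵ × 1.19) = 31.0 m/s

31.0 m s⁻¹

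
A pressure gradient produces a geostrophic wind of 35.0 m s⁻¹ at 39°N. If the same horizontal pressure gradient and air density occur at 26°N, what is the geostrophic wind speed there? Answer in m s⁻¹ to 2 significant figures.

50 m s⁻¹

With the same pressure gradient and density, V_g ∝ 1/f ∝ 1/sin φ.
V₂ = V₁ · sin φ₁ / sin φ₂ = 35.0 × sin 39° / sin 26°
V₂ = 35.0 × 0.6293/0.4384 = 50 m s⁻¹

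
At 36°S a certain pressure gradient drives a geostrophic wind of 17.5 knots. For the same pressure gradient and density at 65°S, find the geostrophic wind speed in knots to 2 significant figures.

With the same pressure gradient and density, V_g ∝ 1/f ∝ 1/sin φ.
V₂ = V₁ · sin φ₁ / sin φ₂ = 17.5 × sin 36° / sin 65°
V₂ = 17.5 × 0.5878/0.9063 = 11 knots

11 knots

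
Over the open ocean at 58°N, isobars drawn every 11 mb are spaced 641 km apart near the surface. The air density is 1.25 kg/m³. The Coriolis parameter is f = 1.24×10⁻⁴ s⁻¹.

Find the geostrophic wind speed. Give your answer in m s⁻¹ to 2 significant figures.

11 m s⁻¹

Pressure gradient: |∂P/∂n| = 1100 Pa / 641000 m = 1.72×10⁻³ Pa/m
Geostrophic balance (pressure-gradient force = Coriolis force):
V_g = (1/(fρ)) |∂P/∂n| = 1.72×10⁻³ / (1.24×10⁻⁴ × 1.25) = 11.1 m/s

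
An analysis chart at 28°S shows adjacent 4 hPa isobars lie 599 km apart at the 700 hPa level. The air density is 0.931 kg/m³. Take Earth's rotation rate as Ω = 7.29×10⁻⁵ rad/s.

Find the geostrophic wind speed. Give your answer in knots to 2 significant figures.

20 knots

Coriolis parameter at 28°S:
f = 2Ω sin φ = 2 × 7.29×10⁻⁵ × sin 28° = 6.84×10⁻⁵ s⁻¹
Pressure gradient: |∂P/∂n| = 400 Pa / 599000 m = 6.68×10⁻⁴ Pa/m
Geostrophic balance (pressure-gradient force = Coriolis force):
V_g = (1/(fρ)) |∂P/∂n| = 6.68×10⁻⁴ / (6.84×10⁻⁵ × 0.931) = 10.5 m/s
Converting: 10.5 m/s × 1.944 = 20 knots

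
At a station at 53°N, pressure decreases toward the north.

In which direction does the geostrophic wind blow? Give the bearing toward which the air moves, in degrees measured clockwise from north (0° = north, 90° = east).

090°

The pressure-gradient force points toward the north (bearing 000°).
Geostrophic balance: in the Northern Hemisphere the Coriolis force deflects motion to the right, so the geostrophic wind blows 90° to the right of the pressure-gradient force (low pressure on the left).
Rotating 000° by 90° clockwise gives 090° — the wind blows toward the east.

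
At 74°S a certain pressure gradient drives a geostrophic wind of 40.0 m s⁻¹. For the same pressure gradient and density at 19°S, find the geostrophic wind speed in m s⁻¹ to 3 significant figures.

With the same pressure gradient and density, V_g ∝ 1/f ∝ 1/sin φ.
V₂ = V₁ · sin φ₁ / sin φ₂ = 40.0 × sin 74° / sin 19°
V₂ = 40.0 × 0.9613/0.3256 = 118 m s⁻¹

118 m s⁻¹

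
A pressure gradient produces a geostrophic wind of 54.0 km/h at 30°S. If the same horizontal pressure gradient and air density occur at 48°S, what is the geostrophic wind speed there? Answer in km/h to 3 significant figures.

36.3 km/h

With the same pressure gradient and density, V_g ∝ 1/f ∝ 1/sin φ.
V₂ = V₁ · sin φ₁ / sin φ₂ = 54.0 × sin 30° / sin 48°
V₂ = 54.0 × 0.5000/0.7431 = 36.3 km/h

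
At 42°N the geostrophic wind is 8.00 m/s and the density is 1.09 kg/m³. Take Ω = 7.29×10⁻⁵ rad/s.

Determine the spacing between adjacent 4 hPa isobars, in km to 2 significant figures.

470 km

Coriolis parameter at 42°N:
f = 2Ω sin φ = 2 × 7.29×10⁻⁵ × sin 42° = 9.76×10⁻⁵ s⁻¹
Geostrophic balance rearranged: |∂P/∂n| = f ρ V_g
|∂P/∂n| = 9.76×10⁻⁵ × 1.09 × 8.00 = 8.51×10⁻⁴ Pa/m
Isobar spacing: Δn = ΔP/|∂P/∂n| = 400 Pa / 8.51×10⁻⁴ Pa/m = 470192 m ≈ 470 km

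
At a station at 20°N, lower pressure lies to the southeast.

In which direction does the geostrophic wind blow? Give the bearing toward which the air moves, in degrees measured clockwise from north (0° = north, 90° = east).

The pressure-gradient force points toward the southeast (bearing 135°).
Geostrophic balance: in the Northern Hemisphere the Coriolis force deflects motion to the right, so the geostrophic wind blows 90° to the right of the pressure-gradient force (low pressure on the left).
Rotating 135° by 90° clockwise gives 225° — the wind blows toward the southwest.

225°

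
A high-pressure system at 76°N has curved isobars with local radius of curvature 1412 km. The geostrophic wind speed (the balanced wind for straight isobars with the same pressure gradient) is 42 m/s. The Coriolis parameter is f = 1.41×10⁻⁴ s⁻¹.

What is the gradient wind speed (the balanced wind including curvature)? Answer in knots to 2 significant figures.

120 knots

Around a high, pressure-gradient force acts outward with centrifugal, so Coriolis balances both:
fV = (1/ρ)|∂P/∂n| + V²/R  →  V² − fR·V + fR·V_g = 0
With fR = 1.41×10⁻⁴ × 1412×10³ m = 199 m/s:
V = [fR − √((fR)² − 4 fR V_g)]/2 = [199 − √(199² − 4×199×42)]/2 = 60.2 m/s
Supergeostrophic (V > V_g = 42 m/s), as expected around a high.
Converting: 60.2 m/s × 1.944 = 120 knots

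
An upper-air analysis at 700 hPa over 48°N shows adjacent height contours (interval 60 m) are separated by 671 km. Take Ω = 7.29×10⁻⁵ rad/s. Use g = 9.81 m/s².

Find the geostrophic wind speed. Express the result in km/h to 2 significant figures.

Coriolis parameter at 48°N:
f = 2Ω sin φ = 2 × 7.29×10⁻⁵ × sin 48° = 1.08×10⁻⁴ s⁻¹
Height gradient: |∂Z/∂n| = 60 m / 671000 m = 8.94×10⁻⁵
On a pressure surface, geostrophic balance gives V_g = (g/f)|∂Z/∂n|:
V_g = 9.81 × 8.94×10⁻⁵ / 1.08×10⁻⁴ = 8.10 m/s
Converting: 8.10 m/s × 3.6 = 29 km/h

29 km/h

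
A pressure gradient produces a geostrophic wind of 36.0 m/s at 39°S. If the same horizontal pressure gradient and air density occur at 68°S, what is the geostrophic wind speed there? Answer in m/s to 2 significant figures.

With the same pressure gradient and density, V_g ∝ 1/f ∝ 1/sin φ.
V₂ = V₁ · sin φ₁ / sin φ₂ = 36.0 × sin 39° / sin 68°
V₂ = 36.0 × 0.6293/0.9272 = 24 m/s

24 m/s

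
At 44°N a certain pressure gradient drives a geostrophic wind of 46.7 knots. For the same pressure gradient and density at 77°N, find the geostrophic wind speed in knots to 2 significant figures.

33 knots

With the same pressure gradient and density, V_g ∝ 1/f ∝ 1/sin φ.
V₂ = V₁ · sin φ₁ / sin φ₂ = 46.7 × sin 44° / sin 77°
V₂ = 46.7 × 0.6947/0.9744 = 33 knots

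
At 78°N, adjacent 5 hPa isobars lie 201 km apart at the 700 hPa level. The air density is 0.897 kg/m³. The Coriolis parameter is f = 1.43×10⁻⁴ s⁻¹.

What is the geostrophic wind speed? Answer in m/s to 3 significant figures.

Pressure gradient: |∂P/∂n| = 500 Pa / 201000 m = 2.49×10⁻³ Pa/m
Geostrophic balance (pressure-gradient force = Coriolis force):
V_g = (1/(fρ)) |∂P/∂n| = 2.49×10⁻³ / (1.43×10⁻⁴ × 0.897) = 19.4 m/s

19.4 m/s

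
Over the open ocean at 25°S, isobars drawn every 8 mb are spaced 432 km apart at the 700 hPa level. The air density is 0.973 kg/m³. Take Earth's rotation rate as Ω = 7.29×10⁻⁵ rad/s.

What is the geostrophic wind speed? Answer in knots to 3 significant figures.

Coriolis parameter at 25°S:
f = 2Ω sin φ = 2 × 7.29×10⁻⁵ × sin 25° = 6.16×10⁻⁵ s⁻¹
Pressure gradient: |∂P/∂n| = 800 Pa / 432000 m = 1.85×10⁻³ Pa/m
Geostrophic balance (pressure-gradient force = Coriolis force):
V_g = (1/(fρ)) |∂P/∂n| = 1.85×10⁻³ / (6.16×10⁻⁵ × 0.973) = 30.9 m/s
Converting: 30.9 m/s × 1.944 = 60.0 knots

60.0 knots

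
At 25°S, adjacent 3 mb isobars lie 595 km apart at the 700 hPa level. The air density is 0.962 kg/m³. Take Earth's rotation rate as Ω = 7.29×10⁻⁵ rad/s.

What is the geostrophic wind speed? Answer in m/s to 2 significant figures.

8.5 m/s

Coriolis parameter at 25°S:
f = 2Ω sin φ = 2 × 7.29×10⁻⁵ × sin 25° = 6.16×10⁻⁵ s⁻¹
Pressure gradient: |∂P/∂n| = 300 Pa / 595000 m = 5.04×10⁻⁴ Pa/m
Geostrophic balance (pressure-gradient force = Coriolis force):
V_g = (1/(fρ)) |∂P/∂n| = 5.04×10⁻⁴ / (6.16×10⁻⁵ × 0.962) = 8.51 m/s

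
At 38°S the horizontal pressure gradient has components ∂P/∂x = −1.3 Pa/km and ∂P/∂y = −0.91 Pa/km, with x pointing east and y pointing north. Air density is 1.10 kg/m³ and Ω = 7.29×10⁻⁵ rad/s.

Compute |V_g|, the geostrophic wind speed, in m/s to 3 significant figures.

16.1 m/s

Coriolis parameter at 38°S:
f = 2Ω sin φ = 2 × 7.29×10⁻⁵ × sin 38° = 8.98×10⁻⁵ s⁻¹
In the Southern Hemisphere f is negative: f = −8.98×10⁻⁵ s⁻¹.
Component geostrophic relations (x east, y north):
u_g = −(1/(fρ)) ∂P/∂y,  v_g = (1/(fρ)) ∂P/∂x
u_g = −(−0.91×10⁻³)/(−8.98×10⁻⁵ × 1.10) = −9.22 m/s;  v_g = (−1.3×10⁻³)/(−8.98×10⁻⁵ × 1.10) = 13.2 m/s
|V_g| = √(u_g² + v_g²) = 16.1 m/s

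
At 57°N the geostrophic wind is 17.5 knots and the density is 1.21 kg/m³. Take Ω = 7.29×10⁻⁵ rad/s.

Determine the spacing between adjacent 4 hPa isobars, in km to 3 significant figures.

300 km

Coriolis parameter at 57°N:
f = 2Ω sin φ = 2 × 7.29×10⁻⁵ × sin 57° = 1.22×10⁻⁴ s⁻¹
Wind speed in SI: 17.5 knots = 9.00 m/s
Geostrophic balance rearranged: |∂P/∂n| = f ρ V_g
|∂P/∂n| = 1.22×10⁻⁴ × 1.21 × 9.00 = 1.33×10⁻³ Pa/m
Isobar spacing: Δn = ΔP/|∂P/∂n| = 400 Pa / 1.33×10⁻³ Pa/m = 300296 m ≈ 300 km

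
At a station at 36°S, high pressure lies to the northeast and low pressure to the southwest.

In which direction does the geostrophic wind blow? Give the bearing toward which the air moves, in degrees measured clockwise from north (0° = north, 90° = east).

The pressure-gradient force points toward the southwest (bearing 225°).
Geostrophic balance: in the Southern Hemisphere the Coriolis force deflects motion to the left, so the geostrophic wind blows 90° to the left of the pressure-gradient force (low pressure on the right).
Rotating 225° by 90° counterclockwise gives 135° — the wind blows toward the southeast.

135°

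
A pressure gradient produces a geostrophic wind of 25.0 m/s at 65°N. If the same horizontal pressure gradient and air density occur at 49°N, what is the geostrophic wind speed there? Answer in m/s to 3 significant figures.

30.0 m/s

With the same pressure gradient and density, V_g ∝ 1/f ∝ 1/sin φ.
V₂ = V₁ · sin φ₁ / sin φ₂ = 25.0 × sin 65° / sin 49°
V₂ = 25.0 × 0.9063/0.7547 = 30.0 m/s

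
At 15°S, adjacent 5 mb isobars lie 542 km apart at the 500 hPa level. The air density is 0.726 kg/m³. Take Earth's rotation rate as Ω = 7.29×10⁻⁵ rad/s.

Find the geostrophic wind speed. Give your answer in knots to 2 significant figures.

65 knots

Coriolis parameter at 15°S:
f = 2Ω sin φ = 2 × 7.29×10⁻⁵ × sin 15° = 3.77×10⁻⁵ s⁻¹
Pressure gradient: |∂P/∂n| = 500 Pa / 542000 m = 9.23×10⁻⁴ Pa/m
Geostrophic balance (pressure-gradient force = Coriolis force):
V_g = (1/(fρ)) |∂P/∂n| = 9.23×10⁻⁴ / (3.77×10⁻⁵ × 0.726) = 33.7 m/s
Converting: 33.7 m/s × 1.944 = 65 knots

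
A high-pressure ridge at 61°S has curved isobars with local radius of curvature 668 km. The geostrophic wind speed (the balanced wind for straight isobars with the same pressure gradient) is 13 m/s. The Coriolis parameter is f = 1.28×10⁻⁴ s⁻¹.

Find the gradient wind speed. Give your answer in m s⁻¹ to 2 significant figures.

Around a high, pressure-gradient force acts outward with centrifugal, so Coriolis balances both:
fV = (1/ρ)|∂P/∂n| + V²/R  →  V² − fR·V + fR·V_g = 0
With fR = 1.28×10⁻⁴ × 668×10³ m = 85.5 m/s:
V = [fR − √((fR)² − 4 fR V_g)]/2 = [85.5 − √(85.5² − 4×85.5×13)]/2 = 16 m/s
Supergeostrophic (V > V_g = 13 m/s), as expected around a high.

16 m s⁻¹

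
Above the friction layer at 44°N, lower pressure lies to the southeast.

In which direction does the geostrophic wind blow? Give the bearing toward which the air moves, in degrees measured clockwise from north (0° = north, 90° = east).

The pressure-gradient force points toward the southeast (bearing 135°).
Geostrophic balance: in the Northern Hemisphere the Coriolis force deflects motion to the right, so the geostrophic wind blows 90° to the right of the pressure-gradient force (low pressure on the left).
Rotating 135° by 90° clockwise gives 225° — the wind blows toward the southwest.

225°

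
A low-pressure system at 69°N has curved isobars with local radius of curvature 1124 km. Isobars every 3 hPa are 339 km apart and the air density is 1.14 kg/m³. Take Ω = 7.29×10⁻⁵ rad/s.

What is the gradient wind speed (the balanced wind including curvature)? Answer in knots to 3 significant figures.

Coriolis parameter at 69°N:
f = 2Ω sin φ = 2 × 7.29×10⁻⁵ × sin 69° = 1.36×10⁻⁴ s⁻¹
Pressure gradient: |∂P/∂n| = 300 Pa / 339000 m = 8.85×10⁻⁴ Pa/m
Geostrophic speed: V_g = |∂P/∂n|/(fρ) = 8.85×10⁻⁴/(1.36×10⁻⁴ × 1.14) = 5.70 m/s
Around a low, centrifugal force acts outward with Coriolis, so pressure-gradient force balances both:
(1/ρ)|∂P/∂n| = fV + V²/R  →  V² + fR·V − fR·V_g = 0
With fR = 1.36×10⁻⁴ × 1124×10³ m = 153 m/s:
V = [−fR + √((fR)² + 4 fR V_g)]/2 = [−153 + √(153² + 4×153×5.7)]/2 = 5.5 m/s
Subgeostrophic (V < V_g = 5.7 m/s), as expected around a low.
Converting: 5.5 m/s × 1.944 = 10.7 knots

10.7 knots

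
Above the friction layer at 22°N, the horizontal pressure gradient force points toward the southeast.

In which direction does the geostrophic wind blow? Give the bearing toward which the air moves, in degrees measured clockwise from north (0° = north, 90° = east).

225°

The pressure-gradient force points toward the southeast (bearing 135°).
Geostrophic balance: in the Northern Hemisphere the Coriolis force deflects motion to the right, so the geostrophic wind blows 90° to the right of the pressure-gradient force (low pressure on the left).
Rotating 135° by 90° clockwise gives 225° — the wind blows toward the southwest.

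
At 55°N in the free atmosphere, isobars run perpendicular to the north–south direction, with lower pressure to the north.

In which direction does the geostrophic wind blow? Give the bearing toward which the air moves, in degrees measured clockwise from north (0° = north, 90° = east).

090°

The pressure-gradient force points toward the north (bearing 000°).
Geostrophic balance: in the Northern Hemisphere the Coriolis force deflects motion to the right, so the geostrophic wind blows 90° to the right of the pressure-gradient force (low pressure on the left).
Rotating 000° by 90° clockwise gives 090° — the wind blows toward the east.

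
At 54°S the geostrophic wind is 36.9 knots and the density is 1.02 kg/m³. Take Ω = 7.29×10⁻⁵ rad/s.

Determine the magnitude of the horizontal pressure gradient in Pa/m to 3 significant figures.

2.28×10⁻³ Pa/m

Coriolis parameter at 54°S:
f = 2Ω sin φ = 2 × 7.29×10⁻⁵ × sin 54° = 1.18×10⁻⁴ s⁻¹
Wind speed in SI: 36.9 knots = 19.0 m/s
Geostrophic balance rearranged: |∂P/∂n| = f ρ V_g
|∂P/∂n| = 1.18×10⁻⁴ × 1.02 × 19.0 = 2.28×10⁻³ Pa/m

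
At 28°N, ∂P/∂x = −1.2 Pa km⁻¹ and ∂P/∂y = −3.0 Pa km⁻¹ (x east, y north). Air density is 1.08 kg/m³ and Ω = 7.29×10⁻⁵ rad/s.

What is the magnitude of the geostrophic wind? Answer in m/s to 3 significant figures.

Coriolis parameter at 28°N:
f = 2Ω sin φ = 2 × 7.29×10⁻⁵ × sin 28° = 6.84×10⁻⁵ s⁻¹
Component geostrophic relations (x east, y north):
u_g = −(1/(fρ)) ∂P/∂y,  v_g = (1/(fρ)) ∂P/∂x
u_g = −(−3.0×10⁻³)/(6.84×10⁻⁵ × 1.08) = 40.6 m/s;  v_g = (−1.2×10⁻³)/(6.84×10⁻⁵ × 1.08) = −16.2 m/s
|V_g| = √(u_g² + v_g²) = 43.7 m/s

43.7 m/s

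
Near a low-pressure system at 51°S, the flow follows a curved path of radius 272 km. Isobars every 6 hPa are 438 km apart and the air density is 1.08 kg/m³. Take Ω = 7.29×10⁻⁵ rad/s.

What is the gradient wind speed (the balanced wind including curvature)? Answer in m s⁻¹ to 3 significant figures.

8.72 m s⁻¹

Coriolis parameter at 51°S:
f = 2Ω sin φ = 2 × 7.29×10⁻⁵ × sin 51° = 1.13×10⁻⁴ s⁻¹
Pressure gradient: |∂P/∂n| = 600 Pa / 438000 m = 1.37×10⁻³ Pa/m
Geostrophic speed: V_g = |∂P/∂n|/(fρ) = 1.37×10⁻³/(1.13×10⁻⁴ × 1.08) = 11.2 m/s
Around a low, centrifugal force acts outward with Coriolis, so pressure-gradient force balances both:
(1/ρ)|∂P/∂n| = fV + V²/R  →  V² + fR·V − fR·V_g = 0
With fR = 1.13×10⁻⁴ × 272×10³ m = 30.8 m/s:
V = [−fR + √((fR)² + 4 fR V_g)]/2 = [−30.8 + √(30.8² + 4×30.8×11.2)]/2 = 8.72 m/s
Subgeostrophic (V < V_g = 11.2 m/s), as expected around a low.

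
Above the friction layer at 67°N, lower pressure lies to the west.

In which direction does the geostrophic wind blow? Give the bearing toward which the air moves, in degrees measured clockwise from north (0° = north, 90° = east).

The pressure-gradient force points toward the west (bearing 270°).
Geostrophic balance: in the Northern Hemisphere the Coriolis force deflects motion to the right, so the geostrophic wind blows 90° to the right of the pressure-gradient force (low pressure on the left).
Rotating 270° by 90° clockwise gives 000° — the wind blows toward the north.

000°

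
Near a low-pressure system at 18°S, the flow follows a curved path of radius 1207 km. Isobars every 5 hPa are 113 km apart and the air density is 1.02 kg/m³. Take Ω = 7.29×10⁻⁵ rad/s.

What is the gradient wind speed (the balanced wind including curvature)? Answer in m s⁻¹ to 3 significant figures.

50.1 m s⁻¹

Coriolis parameter at 18°S:
f = 2Ω sin φ = 2 × 7.29×10⁻⁵ × sin 18° = 4.51×10⁻⁵ s⁻¹
Pressure gradient: |∂P/∂n| = 500 Pa / 113000 m = 4.42×10⁻³ Pa/m
Geostrophic speed: V_g = |∂P/∂n|/(fρ) = 4.42×10⁻³/(4.51×10⁻⁵ × 1.02) = 96.3 m/s
Around a low, centrifugal force acts outward with Coriolis, so pressure-gradient force balances both:
(1/ρ)|∂P/∂n| = fV + V²/R  →  V² + fR·V − fR·V_g = 0
With fR = 4.51×10⁻⁵ × 1207×10³ m = 54.4 m/s:
V = [−fR + √((fR)² + 4 fR V_g)]/2 = [−54.4 + √(54.4² + 4×54.4×96.3)]/2 = 50.1 m/s
Subgeostrophic (V < V_g = 96.3 m/s), as expected around a low.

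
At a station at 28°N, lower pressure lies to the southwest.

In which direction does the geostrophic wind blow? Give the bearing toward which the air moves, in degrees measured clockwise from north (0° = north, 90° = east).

315°

The pressure-gradient force points toward the southwest (bearing 225°).
Geostrophic balance: in the Northern Hemisphere the Coriolis force deflects motion to the right, so the geostrophic wind blows 90° to the right of the pressure-gradient force (low pressure on the left).
Rotating 225° by 90° clockwise gives 315° — the wind blows toward the northwest.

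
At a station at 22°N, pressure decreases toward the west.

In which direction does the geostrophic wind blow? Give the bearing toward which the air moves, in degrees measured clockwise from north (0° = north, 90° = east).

000°

The pressure-gradient force points toward the west (bearing 270°).
Geostrophic balance: in the Northern Hemisphere the Coriolis force deflects motion to the right, so the geostrophic wind blows 90° to the right of the pressure-gradient force (low pressure on the left).
Rotating 270° by 90° clockwise gives 000° — the wind blows toward the north.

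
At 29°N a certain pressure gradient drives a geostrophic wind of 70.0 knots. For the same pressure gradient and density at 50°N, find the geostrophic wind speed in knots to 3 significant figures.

With the same pressure gradient and density, V_g ∝ 1/f ∝ 1/sin φ.
V₂ = V₁ · sin φ₁ / sin φ₂ = 70.0 × sin 29° / sin 50°
V₂ = 70.0 × 0.4848/0.7660 = 44.3 knots

44.3 knots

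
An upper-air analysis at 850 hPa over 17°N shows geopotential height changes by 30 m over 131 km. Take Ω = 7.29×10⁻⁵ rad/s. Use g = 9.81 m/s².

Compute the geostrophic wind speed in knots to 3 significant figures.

Coriolis parameter at 17°N:
f = 2Ω sin φ = 2 × 7.29×10⁻⁵ × sin 17° = 4.26×10⁻⁵ s⁻¹
Height gradient: |∂Z/∂n| = 30 m / 131000 m = 2.29×10⁻⁴
On a pressure surface, geostrophic balance gives V_g = (g/f)|∂Z/∂n|:
V_g = 9.81 × 2.29×10⁻⁴ / 4.26×10⁻⁵ = 52.7 m/s
Converting: 52.7 m/s × 1.944 = 102 knots

102 knots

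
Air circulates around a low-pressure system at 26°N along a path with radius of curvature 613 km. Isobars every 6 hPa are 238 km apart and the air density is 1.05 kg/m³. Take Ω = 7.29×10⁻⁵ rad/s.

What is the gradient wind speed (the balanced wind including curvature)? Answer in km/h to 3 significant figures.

Coriolis parameter at 26°N:
f = 2Ω sin φ = 2 × 7.29×10⁻⁵ × sin 26° = 6.39×10⁻⁵ s⁻¹
Pressure gradient: |∂P/∂n| = 600 Pa / 238000 m = 2.52×10⁻³ Pa/m
Geostrophic speed: V_g = |∂P/∂n|/(fρ) = 2.52×10⁻³/(6.39×10⁻⁵ × 1.05) = 37.6 m/s
Around a low, centrifugal force acts outward with Coriolis, so pressure-gradient force balances both:
(1/ρ)|∂P/∂n| = fV + V²/R  →  V² + fR·V − fR·V_g = 0
With fR = 6.39×10⁻⁵ × 613×10³ m = 39.2 m/s:
V = [−fR + √((fR)² + 4 fR V_g)]/2 = [−39.2 + √(39.2² + 4×39.2×37.6)]/2 = 23.5 m/s
Subgeostrophic (V < V_g = 37.6 m/s), as expected around a low.
Converting: 23.5 m/s × 3.6 = 84.6 km/h

84.6 km/h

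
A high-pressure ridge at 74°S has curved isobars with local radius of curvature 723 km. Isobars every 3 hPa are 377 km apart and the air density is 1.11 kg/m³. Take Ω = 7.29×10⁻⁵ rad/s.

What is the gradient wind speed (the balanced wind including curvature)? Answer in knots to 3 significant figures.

10.5 knots

Coriolis parameter at 74°S:
f = 2Ω sin φ = 2 × 7.29×10⁻⁵ × sin 74° = 1.40×10⁻⁴ s⁻¹
Pressure gradient: |∂P/∂n| = 300 Pa / 377000 m = 7.96×10⁻⁴ Pa/m
Geostrophic speed: V_g = |∂P/∂n|/(fρ) = 7.96×10⁻⁴/(1.40×10⁻⁴ × 1.11) = 5.12 m/s
Around a high, pressure-gradient force acts outward with centrifugal, so Coriolis balances both:
fV = (1/ρ)|∂P/∂n| + V²/R  →  V² − fR·V + fR·V_g = 0
With fR = 1.40×10⁻⁴ × 723×10³ m = 101 m/s:
V = [fR − √((fR)² − 4 fR V_g)]/2 = [101 − √(101² − 4×101×5.12)]/2 = 5.4 m/s
Supergeostrophic (V > V_g = 5.12 m/s), as expected around a high.
Converting: 5.4 m/s × 1.944 = 10.5 knots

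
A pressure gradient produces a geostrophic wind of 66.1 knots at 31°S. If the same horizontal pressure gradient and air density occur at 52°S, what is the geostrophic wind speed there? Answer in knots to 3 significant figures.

With the same pressure gradient and density, V_g ∝ 1/f ∝ 1/sin φ.
V₂ = V₁ · sin φ₁ / sin φ₂ = 66.1 × sin 31° / sin 52°
V₂ = 66.1 × 0.5150/0.7880 = 43.2 knots

43.2 knots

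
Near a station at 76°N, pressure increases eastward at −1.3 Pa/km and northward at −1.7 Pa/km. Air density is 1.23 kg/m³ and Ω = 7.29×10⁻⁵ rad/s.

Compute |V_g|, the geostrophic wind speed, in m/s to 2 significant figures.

Coriolis parameter at 76°N:
f = 2Ω sin φ = 2 × 7.29×10⁻⁵ × sin 76° = 1.41×10⁻⁴ s⁻¹
Component geostrophic relations (x east, y north):
u_g = −(1/(fρ)) ∂P/∂y,  v_g = (1/(fρ)) ∂P/∂x
u_g = −(−1.7×10⁻³)/(1.41×10⁻⁴ × 1.23) = 9.77 m/s;  v_g = (−1.3×10⁻³)/(1.41×10⁻⁴ × 1.23) = −7.47 m/s
|V_g| = √(u_g² + v_g²) = 12.3 m/s

12 m/s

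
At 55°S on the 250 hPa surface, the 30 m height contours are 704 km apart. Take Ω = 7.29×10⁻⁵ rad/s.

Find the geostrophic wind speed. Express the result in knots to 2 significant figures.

6.8 knots

Coriolis parameter at 55°S:
f = 2Ω sin φ = 2 × 7.29×10⁻⁵ × sin 55° = 1.19×10⁻⁴ s⁻¹
Height gradient: |∂Z/∂n| = 30 m / 704000 m = 4.26×10⁻⁵
On a pressure surface, geostrophic balance gives V_g = (g/f)|∂Z/∂n|:
V_g = 9.81 × 4.26×10⁻⁵ / 1.19×10⁻⁴ = 3.50 m/s
Converting: 3.50 m/s × 1.944 = 6.8 knots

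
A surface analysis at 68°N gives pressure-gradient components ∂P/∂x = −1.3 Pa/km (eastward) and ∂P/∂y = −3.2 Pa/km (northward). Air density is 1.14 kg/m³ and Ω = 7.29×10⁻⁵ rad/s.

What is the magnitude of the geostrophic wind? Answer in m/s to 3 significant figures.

22.4 m/s

Coriolis parameter at 68°N:
f = 2Ω sin φ = 2 × 7.29×10⁻⁵ × sin 68° = 1.35×10⁻⁴ s⁻¹
Component geostrophic relations (x east, y north):
u_g = −(1/(fρ)) ∂P/∂y,  v_g = (1/(fρ)) ∂P/∂x
u_g = −(−3.2×10⁻³)/(1.35×10⁻⁴ × 1.14) = 20.8 m/s;  v_g = (−1.3×10⁻³)/(1.35×10⁻⁴ × 1.14) = −8.44 m/s
|V_g| = √(u_g² + v_g²) = 22.4 m/s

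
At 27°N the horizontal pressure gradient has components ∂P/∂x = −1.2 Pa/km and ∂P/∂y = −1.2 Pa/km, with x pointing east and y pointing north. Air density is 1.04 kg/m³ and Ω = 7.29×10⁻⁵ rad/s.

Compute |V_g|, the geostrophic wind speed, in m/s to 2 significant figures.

25 m/s

Coriolis parameter at 27°N:
f = 2Ω sin φ = 2 × 7.29×10⁻⁵ × sin 27° = 6.62×10⁻⁵ s⁻¹
Component geostrophic relations (x east, y north):
u_g = −(1/(fρ)) ∂P/∂y,  v_g = (1/(fρ)) ∂P/∂x
u_g = −(−1.2×10⁻³)/(6.62×10⁻⁵ × 1.04) = 17.4 m/s;  v_g = (−1.2×10⁻³)/(6.62×10⁻⁵ × 1.04) = −17.4 m/s
|V_g| = √(u_g² + v_g²) = 24.7 m/s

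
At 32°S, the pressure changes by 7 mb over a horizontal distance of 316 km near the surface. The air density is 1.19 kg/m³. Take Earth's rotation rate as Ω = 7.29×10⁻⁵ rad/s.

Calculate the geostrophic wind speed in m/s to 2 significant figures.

24 m/s

Coriolis parameter at 32°S:
f = 2Ω sin φ = 2 × 7.29×10⁻⁵ × sin 32° = 7.73×10⁻⁵ s⁻¹
Pressure gradient: |∂P/∂n| = 700 Pa / 316000 m = 2.22×10⁻³ Pa/m
Geostrophic balance (pressure-gradient force = Coriolis force):
V_g = (1/(fρ)) |∂P/∂n| = 2.22×10⁻³ / (7.73×10⁻⁵ × 1.19) = 24.1 m/s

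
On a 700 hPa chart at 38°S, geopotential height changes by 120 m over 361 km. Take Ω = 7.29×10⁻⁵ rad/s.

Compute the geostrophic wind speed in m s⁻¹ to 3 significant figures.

Coriolis parameter at 38°S:
f = 2Ω sin φ = 2 × 7.29×10⁻⁵ × sin 38° = 8.98×10⁻⁵ s⁻¹
Height gradient: |∂Z/∂n| = 120 m / 361000 m = 3.32×10⁻⁴
On a pressure surface, geostrophic balance gives V_g = (g/f)|∂Z/∂n|:
V_g = 9.81 × 3.32×10⁻⁴ / 8.98×10⁻⁵ = 36.3 m/s

36.3 m s⁻¹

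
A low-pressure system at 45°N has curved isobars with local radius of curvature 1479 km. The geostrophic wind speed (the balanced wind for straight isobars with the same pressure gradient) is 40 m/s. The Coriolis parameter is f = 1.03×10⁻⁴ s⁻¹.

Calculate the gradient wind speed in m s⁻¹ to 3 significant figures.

32.9 m s⁻¹

Around a low, centrifugal force acts outward with Coriolis, so pressure-gradient force balances both:
(1/ρ)|∂P/∂n| = fV + V²/R  →  V² + fR·V − fR·V_g = 0
With fR = 1.03×10⁻⁴ × 1479×10³ m = 152 m/s:
V = [−fR + √((fR)² + 4 fR V_g)]/2 = [−152 + √(152² + 4×152×40)]/2 = 32.9 m/s
Subgeostrophic (V < V_g = 40 m/s), as expected around a low.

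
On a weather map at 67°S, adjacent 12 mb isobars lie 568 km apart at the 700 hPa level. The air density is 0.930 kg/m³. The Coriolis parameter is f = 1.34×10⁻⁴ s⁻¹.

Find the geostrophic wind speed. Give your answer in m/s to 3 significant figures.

17.0 m/s

Pressure gradient: |∂P/∂n| = 1200 Pa / 568000 m = 2.11×10⁻³ Pa/m
Geostrophic balance (pressure-gradient force = Coriolis force):
V_g = (1/(fρ)) |∂P/∂n| = 2.11×10⁻³ / (1.34×10⁻⁴ × 0.930) = 17.0 m/s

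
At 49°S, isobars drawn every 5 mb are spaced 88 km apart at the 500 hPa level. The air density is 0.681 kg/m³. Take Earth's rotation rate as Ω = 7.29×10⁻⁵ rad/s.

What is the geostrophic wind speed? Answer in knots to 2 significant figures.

Coriolis parameter at 49°S:
f = 2Ω sin φ = 2 × 7.29×10⁻⁵ × sin 49° = 1.10×10⁻⁴ s⁻¹
Pressure gradient: |∂P/∂n| = 500 Pa / 88000 m = 5.68×10⁻³ Pa/m
Geostrophic balance (pressure-gradient force = Coriolis force):
V_g = (1/(fρ)) |∂P/∂n| = 5.68×10⁻³ / (1.10×10⁻⁴ × 0.681) = 75.8 m/s
Converting: 75.8 m/s × 1.944 = 150 knots

150 knots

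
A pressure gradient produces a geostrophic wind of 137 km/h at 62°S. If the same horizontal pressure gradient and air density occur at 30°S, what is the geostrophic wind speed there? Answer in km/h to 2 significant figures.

240 km/h

With the same pressure gradient and density, V_g ∝ 1/f ∝ 1/sin φ.
V₂ = V₁ · sin φ₁ / sin φ₂ = 137 × sin 62° / sin 30°
V₂ = 137 × 0.8829/0.5000 = 240 km/h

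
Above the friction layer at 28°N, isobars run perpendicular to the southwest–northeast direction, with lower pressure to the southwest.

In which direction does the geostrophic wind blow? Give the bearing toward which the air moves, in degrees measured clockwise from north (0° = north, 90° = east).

The pressure-gradient force points toward the southwest (bearing 225°).
Geostrophic balance: in the Northern Hemisphere the Coriolis force deflects motion to the right, so the geostrophic wind blows 90° to the right of the pressure-gradient force (low pressure on the left).
Rotating 225° by 90° clockwise gives 315° — the wind blows toward the northwest.

315°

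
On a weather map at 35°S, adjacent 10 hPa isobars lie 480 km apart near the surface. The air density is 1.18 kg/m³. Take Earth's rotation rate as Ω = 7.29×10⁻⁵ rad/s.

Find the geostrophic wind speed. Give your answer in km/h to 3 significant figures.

Coriolis parameter at 35°S:
f = 2Ω sin φ = 2 × 7.29×10⁻⁵ × sin 35° = 8.36×10⁻⁵ s⁻¹
Pressure gradient: |∂P/∂n| = 1000 Pa / 480000 m = 2.08×10⁻³ Pa/m
Geostrophic balance (pressure-gradient force = Coriolis force):
V_g = (1/(fρ)) |∂P/∂n| = 2.08×10⁻³ / (8.36×10⁻⁵ × 1.18) = 21.1 m/s
Converting: 21.1 m/s × 3.6 = 76.0 km/h

76.0 km/h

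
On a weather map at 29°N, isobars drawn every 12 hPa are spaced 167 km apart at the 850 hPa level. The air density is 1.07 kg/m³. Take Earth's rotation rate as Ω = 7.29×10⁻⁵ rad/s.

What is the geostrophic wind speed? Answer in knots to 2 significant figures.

Coriolis parameter at 29°N:
f = 2Ω sin φ = 2 × 7.29×10⁻⁵ × sin 29° = 7.07×10⁻⁵ s⁻¹
Pressure gradient: |∂P/∂n| = 1200 Pa / 167000 m = 7.19×10⁻³ Pa/m
Geostrophic balance (pressure-gradient force = Coriolis force):
V_g = (1/(fρ)) |∂P/∂n| = 7.19×10⁻³ / (7.07×10⁻⁵ × 1.07) = 95.0 m/s
Converting: 95.0 m/s × 1.944 = 180 knots

180 knots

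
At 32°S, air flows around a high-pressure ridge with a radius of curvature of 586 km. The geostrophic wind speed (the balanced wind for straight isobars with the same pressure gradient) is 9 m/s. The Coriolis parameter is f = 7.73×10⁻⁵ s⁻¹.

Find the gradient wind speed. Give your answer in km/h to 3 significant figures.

44.6 km/h

Around a high, pressure-gradient force acts outward with centrifugal, so Coriolis balances both:
fV = (1/ρ)|∂P/∂n| + V²/R  →  V² − fR·V + fR·V_g = 0
With fR = 7.73×10⁻⁵ × 586×10³ m = 45.3 m/s:
V = [fR − √((fR)² − 4 fR V_g)]/2 = [45.3 − √(45.3² − 4×45.3×9)]/2 = 12.4 m/s
Supergeostrophic (V > V_g = 9 m/s), as expected around a high.
Converting: 12.4 m/s × 3.6 = 44.6 km/h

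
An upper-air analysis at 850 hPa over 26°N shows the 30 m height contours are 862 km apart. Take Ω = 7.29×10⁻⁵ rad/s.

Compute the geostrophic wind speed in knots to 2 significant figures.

10 knots

Coriolis parameter at 26°N:
f = 2Ω sin φ = 2 × 7.29×10⁻⁵ × sin 26° = 6.39×10⁻⁵ s⁻¹
Height gradient: |∂Z/∂n| = 30 m / 862000 m = 3.48×10⁻⁵
On a pressure surface, geostrophic balance gives V_g = (g/f)|∂Z/∂n|:
V_g = 9.81 × 3.48×10⁻⁵ / 6.39×10⁻⁵ = 5.34 m/s
Converting: 5.34 m/s × 1.944 = 10 knots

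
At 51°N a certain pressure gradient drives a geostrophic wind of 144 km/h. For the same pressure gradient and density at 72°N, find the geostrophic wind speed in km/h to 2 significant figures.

120 km/h

With the same pressure gradient and density, V_g ∝ 1/f ∝ 1/sin φ.
V₂ = V₁ · sin φ₁ / sin φ₂ = 144 × sin 51° / sin 72°
V₂ = 144 × 0.7771/0.9511 = 120 km/h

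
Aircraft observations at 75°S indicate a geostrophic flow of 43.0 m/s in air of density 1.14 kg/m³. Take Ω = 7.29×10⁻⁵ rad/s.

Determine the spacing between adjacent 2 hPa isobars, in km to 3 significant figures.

Coriolis parameter at 75°S:
f = 2Ω sin φ = 2 × 7.29×10⁻⁵ × sin 75° = 1.41×10⁻⁴ s⁻¹
Geostrophic balance rearranged: |∂P/∂n| = f ρ V_g
|∂P/∂n| = 1.41×10⁻⁴ × 1.14 × 43.0 = 6.90×10⁻³ Pa/m
Isobar spacing: Δn = ΔP/|∂P/∂n| = 200 Pa / 6.90×10⁻³ Pa/m = 28970 m ≈ 29.0 km

29.0 km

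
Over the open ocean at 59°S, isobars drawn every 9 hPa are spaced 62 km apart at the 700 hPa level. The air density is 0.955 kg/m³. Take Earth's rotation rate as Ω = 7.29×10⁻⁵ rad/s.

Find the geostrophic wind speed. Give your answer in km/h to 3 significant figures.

Coriolis parameter at 59°S:
f = 2Ω sin φ = 2 × 7.29×10⁻⁵ × sin 59° = 1.25×10⁻⁴ s⁻¹
Pressure gradient: |∂P/∂n| = 900 Pa / 62000 m = 1.45×10⁻² Pa/m
Geostrophic balance (pressure-gradient force = Coriolis force):
V_g = (1/(fρ)) |∂P/∂n| = 1.45×10⁻² / (1.25×10⁻⁴ × 0.955) = 122 m/s
Converting: 122 m/s × 3.6 = 438 km/h

438 km/h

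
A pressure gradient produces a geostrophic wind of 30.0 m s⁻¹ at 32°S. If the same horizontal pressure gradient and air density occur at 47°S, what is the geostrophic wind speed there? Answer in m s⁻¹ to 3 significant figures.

With the same pressure gradient and density, V_g ∝ 1/f ∝ 1/sin φ.
V₂ = V₁ · sin φ₁ / sin φ₂ = 30.0 × sin 32° / sin 47°
V₂ = 30.0 × 0.5299/0.7314 = 21.7 m s⁻¹

21.7 m s⁻¹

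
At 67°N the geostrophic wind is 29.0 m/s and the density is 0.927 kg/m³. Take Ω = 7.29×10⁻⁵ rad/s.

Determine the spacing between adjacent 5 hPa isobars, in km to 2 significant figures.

Coriolis parameter at 67°N:
f = 2Ω sin φ = 2 × 7.29×10⁻⁵ × sin 67° = 1.34×10⁻⁴ s⁻¹
Geostrophic balance rearranged: |∂P/∂n| = f ρ V_g
|∂P/∂n| = 1.34×10⁻⁴ × 0.927 × 29.0 = 3.61×10⁻³ Pa/m
Isobar spacing: Δn = ΔP/|∂P/∂n| = 500 Pa / 3.61×10⁻³ Pa/m = 138583 m ≈ 140 km

140 km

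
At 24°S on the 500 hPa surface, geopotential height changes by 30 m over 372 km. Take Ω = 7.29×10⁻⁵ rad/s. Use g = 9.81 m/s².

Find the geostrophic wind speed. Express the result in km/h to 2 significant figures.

Coriolis parameter at 24°S:
f = 2Ω sin φ = 2 × 7.29×10⁻⁵ × sin 24° = 5.93×10⁻⁵ s⁻¹
Height gradient: |∂Z/∂n| = 30 m / 372000 m = 8.06×10⁻⁵
On a pressure surface, geostrophic balance gives V_g = (g/f)|∂Z/∂n|:
V_g = 9.81 × 8.06×10⁻⁵ / 5.93×10⁻⁵ = 13.3 m/s
Converting: 13.3 m/s × 3.6 = 48 km/h

48 km/h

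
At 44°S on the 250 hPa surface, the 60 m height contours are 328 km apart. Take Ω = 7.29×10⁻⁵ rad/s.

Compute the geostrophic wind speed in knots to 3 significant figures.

34.4 knots

Coriolis parameter at 44°S:
f = 2Ω sin φ = 2 × 7.29×10⁻⁵ × sin 44° = 1.01×10⁻⁴ s⁻¹
Height gradient: |∂Z/∂n| = 60 m / 328000 m = 1.83×10⁻⁴
On a pressure surface, geostrophic balance gives V_g = (g/f)|∂Z/∂n|:
V_g = 9.81 × 1.83×10⁻⁴ / 1.01×10⁻⁴ = 17.7 m/s
Converting: 17.7 m/s × 1.944 = 34.4 knots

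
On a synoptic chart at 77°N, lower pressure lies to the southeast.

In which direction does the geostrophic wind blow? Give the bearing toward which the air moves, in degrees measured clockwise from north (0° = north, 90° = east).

The pressure-gradient force points toward the southeast (bearing 135°).
Geostrophic balance: in the Northern Hemisphere the Coriolis force deflects motion to the right, so the geostrophic wind blows 90° to the right of the pressure-gradient force (low pressure on the left).
Rotating 135° by 90° clockwise gives 225° — the wind blows toward the southwest.

225°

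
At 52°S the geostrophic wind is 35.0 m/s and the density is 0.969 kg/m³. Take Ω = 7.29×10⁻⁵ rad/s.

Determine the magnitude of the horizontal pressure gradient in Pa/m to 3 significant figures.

3.90×10⁻³ Pa/m

Coriolis parameter at 52°S:
f = 2Ω sin φ = 2 × 7.29×10⁻⁵ × sin 52° = 1.15×10⁻⁴ s⁻¹
Geostrophic balance rearranged: |∂P/∂n| = f ρ V_g
|∂P/∂n| = 1.15×10⁻⁴ × 0.969 × 35.0 = 3.90×10⁻³ Pa/m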